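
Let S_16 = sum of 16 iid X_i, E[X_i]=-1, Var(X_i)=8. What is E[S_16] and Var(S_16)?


E[S_n] = n*mu = 16*-1 = -16
Var(S_n) = n*sigma^2 = 16*8 = 128

E[S_16]=-16, Var(S_16)=128


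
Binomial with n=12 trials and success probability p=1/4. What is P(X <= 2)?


P(X<=2) = P(X=0) + P(X=1) + P(X=2)
= 531441/16777216 + 531441/4194304 + 1948617/8388608
= 6554439/16777216

6554439/16777216


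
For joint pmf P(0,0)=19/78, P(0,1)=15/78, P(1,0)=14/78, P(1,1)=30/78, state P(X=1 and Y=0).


Read from table: P(X=1, Y=0) = 14/78 = 7/39

7/39


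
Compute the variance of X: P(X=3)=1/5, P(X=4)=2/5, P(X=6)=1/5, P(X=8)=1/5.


E[X] = 5, E[X^2] = 141/5
Var(X) = E[X^2] - (E[X])^2 = 141/5 - (5)^2 = 16/5

16/5


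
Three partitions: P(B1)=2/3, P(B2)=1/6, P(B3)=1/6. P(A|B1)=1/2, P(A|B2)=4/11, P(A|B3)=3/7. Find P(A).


P(A) = P(A|B1)P(B1) + P(A|B2)P(B2) + P(A|B3)P(B3)
= 1/2*2/3 + 4/11*1/6 + 3/7*1/6
= 1/3 + 2/33 + 1/14 = 215/462

215/462


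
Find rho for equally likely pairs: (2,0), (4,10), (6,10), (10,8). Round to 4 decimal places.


Cov(X,Y) = 6.5000, Var(X) = 8.7500, Var(Y) = 17.0000
rho = Cov/(sqrt(VarX)*sqrt(VarY)) = 0.5329

0.5329


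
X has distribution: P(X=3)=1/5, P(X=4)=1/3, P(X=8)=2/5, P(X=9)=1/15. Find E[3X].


E[3X] = sum(g(x)*P(x))
= 9*1/5 + 12*1/3 + 24*2/5 + 27*1/15
= 86/5

86/5


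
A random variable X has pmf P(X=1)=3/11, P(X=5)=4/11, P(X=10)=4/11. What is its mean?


E[X] = sum(x * P(x))
= 1*3/11 + 5*4/11 + 10*4/11
= 63/11

63/11


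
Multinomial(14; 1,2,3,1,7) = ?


14! = 87178291200
Denominator: 1!=1 * 2!=2 * 3!=6 * 1!=1 * 7!=5040
Coefficient = 87178291200 / 60480 = 1441440

1441440


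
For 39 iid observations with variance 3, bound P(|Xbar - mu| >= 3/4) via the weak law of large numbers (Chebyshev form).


Var(Xbar) = Var(X)/n = 3/39
Chebyshev: P(|Xbar-mu| >= 3/4) <= Var(Xbar)/(3/4)^2 = (1/13)/(9/16) = 16/117

16/117


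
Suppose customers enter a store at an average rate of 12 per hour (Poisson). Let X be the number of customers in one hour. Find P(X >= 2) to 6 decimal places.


P(X>=2) = 1 - P(X<=1) = 1 - (e^(-12)*12^0/0! + e^(-12)*12^1/1!)
≈ 1 - (0.0000061442 + 0.0000737305)
= 1 - 0.0000798747 = 0.9999201253
≈ 0.999920

0.999920


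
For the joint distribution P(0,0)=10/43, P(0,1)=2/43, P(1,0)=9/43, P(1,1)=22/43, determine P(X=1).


P(X=1) = P(1,0)+P(1,1) = 9/43 + 22/43 = 31/43

31/43


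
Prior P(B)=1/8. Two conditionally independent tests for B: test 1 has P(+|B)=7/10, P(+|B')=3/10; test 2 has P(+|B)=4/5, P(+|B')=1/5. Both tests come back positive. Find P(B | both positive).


After test 1: P(+) = 7/10*1/8 + 3/10*7/8 = 7/20
P(B|+) = (7/80)/(7/20) = 1/4
After test 2 (use post1 as new prior): P(+) = 4/5*1/4 + 1/5*3/4 = 7/20
P(B|+,+) = (1/5)/(7/20) = 4/7

4/7


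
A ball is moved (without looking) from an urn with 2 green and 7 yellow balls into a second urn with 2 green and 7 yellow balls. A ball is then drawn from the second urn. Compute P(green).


P(transfer green) = 2/9; P(transfer yellow) = 7/9
If green transferred: Urn II has 3 green of 10, so P(green|green moved) = 3/10
If yellow transferred: Urn II has 2 green of 10, so P(green|yellow moved) = 1/5
By total probability: P(green) = 2/9*3/10 + 7/9*1/5 = 2/9

2/9


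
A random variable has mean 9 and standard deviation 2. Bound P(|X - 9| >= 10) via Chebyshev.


k = 10/2 = 5
Chebyshev: P(|X-mu| >= k*sigma) <= 1/k^2 = 1/5^2 = 1/25

1/25


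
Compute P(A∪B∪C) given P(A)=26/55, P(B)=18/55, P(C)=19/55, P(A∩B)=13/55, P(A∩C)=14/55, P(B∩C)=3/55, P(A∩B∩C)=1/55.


P(A∪B∪C) = P(A)+P(B)+P(C) - P(AB)-P(AC)-P(BC) + P(ABC)
= 26/55+18/55+19/55 - 13/55-14/55-3/55 + 1/55
= 34/55

34/55


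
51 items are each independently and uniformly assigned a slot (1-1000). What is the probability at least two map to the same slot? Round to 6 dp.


P(all different) = prod((1000-i)/1000 for i=0..50) = 0.273345
P(at least one match) = 1 - 0.273345 = 0.726655

0.726655


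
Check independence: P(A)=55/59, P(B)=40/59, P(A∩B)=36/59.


P(A)*P(B) = 55/59*40/59 = 2200/3481
P(A∩B) = 36/59 != 2200/3481, so not independent

No, A and B are not independent


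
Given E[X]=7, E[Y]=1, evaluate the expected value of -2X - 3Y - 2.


E[-2X - 3Y - 2] = -2*E[X] - 3*E[Y] - 2
= (-2)*(7) + (-3)*(1) + (-2)
= -14 - 3 - 2 = -19

-19


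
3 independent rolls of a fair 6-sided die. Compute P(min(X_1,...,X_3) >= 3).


P(min >= 3) = P(all X_i >= 3) = (P(X_1 >= 3))^3
= (4/6)^3 = (2/3)^3 = 8/27

8/27


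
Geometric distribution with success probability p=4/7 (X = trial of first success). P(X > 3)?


P(X > 3) = P(first 3 trials all fail) = (1-p)^3 = (3/7)^3 = 27/343

27/343


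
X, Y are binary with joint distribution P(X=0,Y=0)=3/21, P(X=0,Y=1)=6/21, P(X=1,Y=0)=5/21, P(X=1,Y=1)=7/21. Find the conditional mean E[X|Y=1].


P(Y=1) = 13/21
E[X|Y=1] = (0*6 + 1*7)/13 = 7/13

7/13


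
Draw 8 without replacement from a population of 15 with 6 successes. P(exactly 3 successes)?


P(X=3) = C(6,3)*C(9,5) / C(15,8)
= 20*126 / 6435
= 2520/6435 = 56/143

56/143


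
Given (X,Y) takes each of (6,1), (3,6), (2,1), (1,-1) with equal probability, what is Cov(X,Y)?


E[X]=3, E[Y]=7/4, E[XY]=25/4
Cov(X,Y) = E[XY] - E[X]E[Y] = 25/4 - 3*7/4 = 1

1


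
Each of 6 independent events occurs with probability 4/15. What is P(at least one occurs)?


P(at least one) = 1 - P(none)
P(none) = (1 - 4/15)^6 = (11/15)^6 = 1771561/11390625
P(at least one) = 1 - 1771561/11390625 = 9619064/11390625

9619064/11390625


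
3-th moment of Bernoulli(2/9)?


For Bernoulli: X in {0,1}
E[X^3] = 0^3*(1-2/9) + 1^3*2/9 = 2/9

2/9


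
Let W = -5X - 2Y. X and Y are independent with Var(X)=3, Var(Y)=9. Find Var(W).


Independence => Cov(X,Y)=0
Var(-5X - 2Y) = (-5)^2*Var(X) + (-2)^2*Var(Y)
= 25*3 + 4*9 = 111

111


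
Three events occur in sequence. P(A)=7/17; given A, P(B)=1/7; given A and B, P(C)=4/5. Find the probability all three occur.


P(A∩B∩C) = P(A) * P(B|A) * P(C|A∩B)
= 7/17 * 1/7 * 4/5
= 1/17 * 4/5 = 4/85

4/85


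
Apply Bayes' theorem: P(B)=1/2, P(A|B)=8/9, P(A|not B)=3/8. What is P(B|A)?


P(A) = P(A|B)P(B) + P(A|B')P(B') = 8/9*1/2 + 3/8*1/2 = 91/144
P(B|A) = P(A|B)P(B)/P(A) = (4/9)/(91/144) = 64/91

64/91


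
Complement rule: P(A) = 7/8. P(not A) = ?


P(A') = 1 - P(A) = 1 - 7/8 = 1/8

1/8


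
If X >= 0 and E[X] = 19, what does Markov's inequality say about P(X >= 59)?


Markov: P(X >= a) <= E[X]/a
P(X >= 59) <= 19/59

19/59


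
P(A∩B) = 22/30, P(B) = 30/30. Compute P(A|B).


P(A|B) = P(A∩B)/P(B) = (22/30)/(30/30) = 22/30 = 11/15

11/15


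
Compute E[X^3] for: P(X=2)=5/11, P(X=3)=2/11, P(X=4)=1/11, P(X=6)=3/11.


E[X^3] = sum(x^3 * P(x))
= 8*5/11 + 27*2/11 + 64*1/11 + 216*3/11
= 806/11

806/11


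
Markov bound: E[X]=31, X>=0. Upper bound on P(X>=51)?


Markov: P(X >= a) <= E[X]/a
P(X >= 51) <= 31/51

31/51


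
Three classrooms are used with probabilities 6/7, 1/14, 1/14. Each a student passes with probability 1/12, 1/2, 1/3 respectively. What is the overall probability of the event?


P(A) = P(A|B1)P(B1) + P(A|B2)P(B2) + P(A|B3)P(B3)
= 1/12*6/7 + 1/2*1/14 + 1/3*1/14
= 1/14 + 1/28 + 1/42 = 11/84

11/84


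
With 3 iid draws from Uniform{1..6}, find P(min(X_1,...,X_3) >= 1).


P(min >= 1) = P(all X_i >= 1) = (P(X_1 >= 1))^3
= (6/6)^3 = 1^3 = 1

1


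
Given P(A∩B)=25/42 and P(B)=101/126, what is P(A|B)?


P(A|B) = P(A∩B)/P(B) = (75/126)/(101/126) = 75/101

75/101


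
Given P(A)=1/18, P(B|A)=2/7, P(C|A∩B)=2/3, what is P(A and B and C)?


P(A∩B∩C) = P(A) * P(B|A) * P(C|A∩B)
= 1/18 * 2/7 * 2/3
= 1/63 * 2/3 = 2/189

2/189


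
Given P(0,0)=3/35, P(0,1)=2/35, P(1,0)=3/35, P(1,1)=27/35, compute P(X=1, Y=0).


Read from table: P(X=1, Y=0) = 3/35

3/35


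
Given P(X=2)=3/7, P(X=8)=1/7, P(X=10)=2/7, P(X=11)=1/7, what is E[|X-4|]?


E[|X-4|] = sum(g(x)*P(x))
= 2*3/7 + 4*1/7 + 6*2/7 + 7*1/7
= 29/7

29/7


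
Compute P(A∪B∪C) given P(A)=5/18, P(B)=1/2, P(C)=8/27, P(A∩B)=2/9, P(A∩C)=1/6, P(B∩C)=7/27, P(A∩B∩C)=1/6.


P(A∪B∪C) = P(A)+P(B)+P(C) - P(AB)-P(AC)-P(BC) + P(ABC)
= 5/18+1/2+8/27 - 2/9-1/6-7/27 + 1/6
= 16/27

16/27


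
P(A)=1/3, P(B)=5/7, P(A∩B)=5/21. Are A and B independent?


P(A)*P(B) = 1/3*5/7 = 5/21
P(A∩B) = 5/21, which equals P(A)P(B), so independent

Yes, A and B are independent


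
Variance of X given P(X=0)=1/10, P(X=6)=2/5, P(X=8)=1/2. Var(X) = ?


E[X] = 32/5, E[X^2] = 232/5
Var(X) = E[X^2] - (E[X])^2 = 232/5 - (32/5)^2 = 136/25

136/25


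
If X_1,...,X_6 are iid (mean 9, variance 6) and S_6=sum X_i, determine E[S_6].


E[S_n] = n*E[X_1] = 6*9 = 54

54


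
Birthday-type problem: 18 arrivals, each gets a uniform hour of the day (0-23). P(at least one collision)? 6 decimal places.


P(all different) = prod((24-i)/24 for i=0..17) = 0.000123
P(at least one match) = 1 - 0.000123 = 0.999877

0.999877


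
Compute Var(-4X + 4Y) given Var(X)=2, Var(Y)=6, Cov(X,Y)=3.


Var(-4X + 4Y) = (-4)^2*Var(X) + 4^2*Var(Y) + 2*(-4)*4*Cov(X,Y)
= 16*2 + 16*6 - 32*3
= 32 + 96 - 96 = 32

32


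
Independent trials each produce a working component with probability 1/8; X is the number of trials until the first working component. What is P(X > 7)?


P(X > 7) = P(first 7 trials all fail) = (1-p)^7 = (7/8)^7 = 823543/2097152

823543/2097152


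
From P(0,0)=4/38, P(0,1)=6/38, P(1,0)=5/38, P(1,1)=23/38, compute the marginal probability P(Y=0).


P(Y=0) = P(0,0)+P(1,0) = 4/38 + 5/38 = 9/38

9/38


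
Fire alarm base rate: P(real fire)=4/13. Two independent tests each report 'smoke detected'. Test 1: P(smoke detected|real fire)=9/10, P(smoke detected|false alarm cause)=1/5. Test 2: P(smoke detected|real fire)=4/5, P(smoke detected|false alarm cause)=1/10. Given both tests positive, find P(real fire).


After test 1: P(+) = 9/10*4/13 + 1/5*9/13 = 27/65
P(B|+) = (18/65)/(27/65) = 2/3
After test 2 (use post1 as new prior): P(+) = 4/5*2/3 + 1/10*1/3 = 17/30
P(B|+,+) = (8/15)/(17/30) = 16/17

16/17


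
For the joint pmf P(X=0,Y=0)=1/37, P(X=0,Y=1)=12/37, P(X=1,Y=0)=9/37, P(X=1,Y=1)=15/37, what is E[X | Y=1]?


P(Y=1) = 27/37
E[X|Y=1] = (0*12 + 1*15)/27 = 15/27 = 5/9

5/9


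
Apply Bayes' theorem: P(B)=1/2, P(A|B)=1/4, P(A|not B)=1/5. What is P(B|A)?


P(A) = P(A|B)P(B) + P(A|B')P(B') = 1/4*1/2 + 1/5*1/2 = 9/40
P(B|A) = P(A|B)P(B)/P(A) = (1/8)/(9/40) = 5/9

5/9


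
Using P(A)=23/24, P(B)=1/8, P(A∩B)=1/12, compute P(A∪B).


P(A∪B) = P(A) + P(B) - P(A∩B)
= 23/24 + 1/8 - 1/12 = 1

1


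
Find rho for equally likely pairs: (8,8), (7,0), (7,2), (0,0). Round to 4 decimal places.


Cov(X,Y) = 5.7500, Var(X) = 10.2500, Var(Y) = 10.7500
rho = Cov/(sqrt(VarX)*sqrt(VarY)) = 0.5478

0.5478


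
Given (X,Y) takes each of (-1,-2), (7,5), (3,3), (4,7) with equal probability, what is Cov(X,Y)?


E[X]=13/4, E[Y]=13/4, E[XY]=37/2
Cov(X,Y) = E[XY] - E[X]E[Y] = 37/2 - 13/4*13/4 = 127/16

127/16


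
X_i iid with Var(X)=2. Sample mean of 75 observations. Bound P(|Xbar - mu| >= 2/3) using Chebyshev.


Var(Xbar) = Var(X)/n = 2/75
Chebyshev: P(|Xbar-mu| >= 2/3) <= Var(Xbar)/(2/3)^2 = (2/75)/(4/9) = 3/50

3/50


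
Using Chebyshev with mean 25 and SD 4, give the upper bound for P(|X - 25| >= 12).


k = 12/4 = 3
Chebyshev: P(|X-mu| >= k*sigma) <= 1/k^2 = 1/3^2 = 1/9

1/9


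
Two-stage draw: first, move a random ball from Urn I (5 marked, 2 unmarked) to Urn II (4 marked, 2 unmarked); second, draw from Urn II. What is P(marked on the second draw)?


P(transfer marked) = 5/7; P(transfer unmarked) = 2/7
If marked transferred: Urn II has 5 marked of 7, so P(marked|marked moved) = 5/7
If unmarked transferred: Urn II has 4 marked of 7, so P(marked|unmarked moved) = 4/7
By total probability: P(marked) = 5/7*5/7 + 2/7*4/7 = 33/49

33/49


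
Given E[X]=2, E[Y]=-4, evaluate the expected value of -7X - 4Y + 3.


E[-7X - 4Y + 3] = -7*E[X] - 4*E[Y] + 3
= (-7)*(2) + (-4)*(-4) + (3)
= -14 + 16 + 3 = 5

5


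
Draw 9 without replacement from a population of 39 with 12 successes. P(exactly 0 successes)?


P(X=0) = C(12,0)*C(27,9) / C(39,9)
= 1*4686825 / 211915132
= 4686825/211915132 = 1725/77996

1725/77996


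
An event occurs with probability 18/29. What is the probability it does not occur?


P(A') = 1 - P(A) = 1 - 18/29 = 11/29

11/29


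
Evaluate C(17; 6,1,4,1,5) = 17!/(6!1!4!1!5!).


17! = 355687428096000
Denominator: 6!=720 * 1!=1 * 4!=24 * 1!=1 * 5!=120
Coefficient = 355687428096000 / 2073600 = 171531360

171531360


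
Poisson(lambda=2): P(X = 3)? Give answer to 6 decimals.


P(X=3) = e^(-2) * 2^3 / 3!
≈ 0.1353352832 * 8 / 6
≈ 0.180447

0.180447


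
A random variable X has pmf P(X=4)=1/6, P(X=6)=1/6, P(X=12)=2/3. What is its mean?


E[X] = sum(x * P(x))
= 4*1/6 + 6*1/6 + 12*2/3
= 29/3

29/3


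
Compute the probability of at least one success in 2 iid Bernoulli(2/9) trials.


P(at least one) = 1 - P(none)
P(none) = (1 - 2/9)^2 = (7/9)^2 = 49/81
P(at least one) = 1 - 49/81 = 32/81

32/81


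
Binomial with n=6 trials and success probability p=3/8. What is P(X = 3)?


P(X=3) = C(6,3) * p^3 * (1-p)^3
= 20 * 27/512 * 125/512
= 16875/65536

16875/65536


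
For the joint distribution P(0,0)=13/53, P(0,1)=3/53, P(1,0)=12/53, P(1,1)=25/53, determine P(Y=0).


P(Y=0) = P(0,0)+P(1,0) = 13/53 + 12/53 = 25/53

25/53


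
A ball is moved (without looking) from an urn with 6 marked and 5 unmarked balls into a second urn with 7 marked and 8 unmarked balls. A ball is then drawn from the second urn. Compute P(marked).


P(transfer marked) = 6/11; P(transfer unmarked) = 5/11
If marked transferred: Urn II has 8 marked of 16, so P(marked|marked moved) = 1/2
If unmarked transferred: Urn II has 7 marked of 16, so P(marked|unmarked moved) = 7/16
By total probability: P(marked) = 6/11*1/2 + 5/11*7/16 = 83/176

83/176


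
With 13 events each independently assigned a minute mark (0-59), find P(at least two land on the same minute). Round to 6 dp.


P(all different) = prod((60-i)/60 for i=0..12) = 0.246343
P(at least one match) = 1 - 0.246343 = 0.753657

0.753657


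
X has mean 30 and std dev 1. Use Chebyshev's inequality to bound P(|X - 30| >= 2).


k = 2/1 = 2
Chebyshev: P(|X-mu| >= k*sigma) <= 1/k^2 = 1/2^2 = 1/4

1/4


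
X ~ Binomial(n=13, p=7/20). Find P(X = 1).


P(X=1) = C(13,1) * p^1 * (1-p)^12
= 13 * 7/20 * 23298085122481/4096000000000000
= 2120125746145771/81920000000000000

2120125746145771/81920000000000000


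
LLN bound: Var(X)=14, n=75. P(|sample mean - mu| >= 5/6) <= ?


Var(Xbar) = Var(X)/n = 14/75
Chebyshev: P(|Xbar-mu| >= 5/6) <= Var(Xbar)/(5/6)^2 = (14/75)/(25/36) = 168/625

168/625


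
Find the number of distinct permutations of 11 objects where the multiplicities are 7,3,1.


11! = 39916800
Denominator: 7!=5040 * 3!=6 * 1!=1
Coefficient = 39916800 / 30240 = 1320

1320


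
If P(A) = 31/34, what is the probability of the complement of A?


P(A') = 1 - P(A) = 1 - 31/34 = 3/34

3/34


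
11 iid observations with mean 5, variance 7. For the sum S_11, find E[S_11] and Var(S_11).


E[S_n] = n*mu = 11*5 = 55
Var(S_n) = n*sigma^2 = 11*7 = 77

E[S_11]=55, Var(S_11)=77


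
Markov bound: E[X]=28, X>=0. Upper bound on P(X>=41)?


Markov: P(X >= a) <= E[X]/a
P(X >= 41) <= 28/41

28/41


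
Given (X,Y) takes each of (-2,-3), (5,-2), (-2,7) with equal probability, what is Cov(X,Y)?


E[X]=1/3, E[Y]=2/3, E[XY]=-6
Cov(X,Y) = E[XY] - E[X]E[Y] = -6 - 1/3*2/3 = -56/9

-56/9


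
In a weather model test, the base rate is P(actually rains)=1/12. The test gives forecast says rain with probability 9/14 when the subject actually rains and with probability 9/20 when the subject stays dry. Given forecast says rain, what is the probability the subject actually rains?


P(A) = P(A|B)P(B) + P(A|B')P(B') = 9/14*1/12 + 9/20*11/12 = 261/560
P(B|A) = P(A|B)P(B)/P(A) = (3/56)/(261/560) = 10/87

10/87


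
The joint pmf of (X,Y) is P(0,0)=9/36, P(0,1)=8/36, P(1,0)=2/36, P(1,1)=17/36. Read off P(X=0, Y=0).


Read from table: P(X=0, Y=0) = 9/36 = 1/4

1/4


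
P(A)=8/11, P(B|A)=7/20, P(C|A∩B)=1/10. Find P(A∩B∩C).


P(A∩B∩C) = P(A) * P(B|A) * P(C|A∩B)
= 8/11 * 7/20 * 1/10
= 14/55 * 1/10 = 7/275

7/275


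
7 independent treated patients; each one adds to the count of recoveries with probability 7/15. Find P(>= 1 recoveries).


P(at least one) = 1 - P(none)
P(none) = (1 - 7/15)^7 = (8/15)^7 = 2097152/170859375
P(at least one) = 1 - 2097152/170859375 = 168762223/170859375

168762223/170859375


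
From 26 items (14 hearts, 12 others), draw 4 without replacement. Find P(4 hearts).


P(X=4) = C(14,4)*C(12,0) / C(26,4)
= 1001*1 / 14950
= 1001/14950 = 77/1150

77/1150


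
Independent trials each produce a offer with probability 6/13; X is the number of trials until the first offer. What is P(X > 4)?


P(X > 4) = P(first 4 trials all fail) = (1-p)^4 = (7/13)^4 = 2401/28561

2401/28561


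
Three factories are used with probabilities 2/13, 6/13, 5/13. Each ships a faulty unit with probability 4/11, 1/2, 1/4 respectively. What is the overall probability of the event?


P(A) = P(A|B1)P(B1) + P(A|B2)P(B2) + P(A|B3)P(B3)
= 4/11*2/13 + 1/2*6/13 + 1/4*5/13
= 8/143 + 3/13 + 5/52 = 219/572

219/572


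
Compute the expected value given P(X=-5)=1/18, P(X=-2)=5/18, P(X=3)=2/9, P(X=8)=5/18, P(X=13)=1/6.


E[X] = sum(x * P(x))
= -5*1/18 - 2*5/18 + 3*2/9 + 8*5/18 + 13*1/6
= 38/9

38/9


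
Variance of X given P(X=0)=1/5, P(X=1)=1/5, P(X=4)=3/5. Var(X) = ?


E[X] = 13/5, E[X^2] = 49/5
Var(X) = E[X^2] - (E[X])^2 = 49/5 - (13/5)^2 = 76/25

76/25


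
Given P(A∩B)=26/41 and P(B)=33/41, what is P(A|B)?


P(A|B) = P(A∩B)/P(B) = (52/82)/(66/82) = 52/66 = 26/33

26/33


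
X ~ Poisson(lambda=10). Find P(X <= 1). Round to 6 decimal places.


P(X<=1) = e^(-10)*10^0/0! + e^(-10)*10^1/1!
≈ 0.0000453999 + 0.0004539993
= 0.0004993992
≈ 0.000499

0.000499


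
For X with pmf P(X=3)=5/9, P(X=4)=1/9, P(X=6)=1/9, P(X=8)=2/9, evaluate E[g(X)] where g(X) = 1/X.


E[1/X] = sum(g(x)*P(x))
= 1/3*5/9 + 1/4*1/9 + 1/6*1/9 + 1/8*2/9
= 7/27

7/27


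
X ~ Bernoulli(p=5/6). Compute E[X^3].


For Bernoulli: X in {0,1}
E[X^3] = 0^3*(1-5/6) + 1^3*5/6 = 5/6

5/6


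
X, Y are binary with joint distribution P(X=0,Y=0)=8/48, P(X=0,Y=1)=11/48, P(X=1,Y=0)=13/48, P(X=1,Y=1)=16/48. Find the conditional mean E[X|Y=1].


P(Y=1) = 27/48
E[X|Y=1] = (0*11 + 1*16)/27 = 16/27

16/27


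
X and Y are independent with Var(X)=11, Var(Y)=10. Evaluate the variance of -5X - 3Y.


Independence => Cov(X,Y)=0
Var(-5X - 3Y) = (-5)^2*Var(X) + (-3)^2*Var(Y)
= 25*11 + 9*10 = 365

365


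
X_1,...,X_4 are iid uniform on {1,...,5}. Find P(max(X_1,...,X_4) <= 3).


P(max <= 3) = P(all X_i <= 3) = (P(X_1 <= 3))^4
= (3/5)^4 = 81/625

81/625


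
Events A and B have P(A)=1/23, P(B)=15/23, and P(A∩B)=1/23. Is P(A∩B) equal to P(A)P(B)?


P(A)*P(B) = 1/23*15/23 = 15/529
P(A∩B) = 1/23 != 15/529, so not independent

No, A and B are not independent


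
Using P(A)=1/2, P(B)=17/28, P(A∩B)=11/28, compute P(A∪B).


P(A∪B) = P(A) + P(B) - P(A∩B)
= 1/2 + 17/28 - 11/28 = 5/7

5/7


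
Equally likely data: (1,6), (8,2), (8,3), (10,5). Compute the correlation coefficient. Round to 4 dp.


Cov(X,Y) = -3.0000, Var(X) = 11.6875, Var(Y) = 2.5000
rho = Cov/(sqrt(VarX)*sqrt(VarY)) = -0.5550

-0.5550


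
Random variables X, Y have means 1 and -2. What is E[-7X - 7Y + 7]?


E[-7X - 7Y + 7] = -7*E[X] - 7*E[Y] + 7
= (-7)*(1) + (-7)*(-2) + (7)
= -7 + 14 + 7 = 14

14


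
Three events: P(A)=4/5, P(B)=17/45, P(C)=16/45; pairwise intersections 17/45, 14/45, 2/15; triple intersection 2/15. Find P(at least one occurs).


P(A∪B∪C) = P(A)+P(B)+P(C) - P(AB)-P(AC)-P(BC) + P(ABC)
= 4/5+17/45+16/45 - 17/45-14/45-2/15 + 2/15
= 38/45

38/45


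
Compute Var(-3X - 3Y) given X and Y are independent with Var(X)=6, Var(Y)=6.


Independence => Cov(X,Y)=0
Var(-3X - 3Y) = (-3)^2*Var(X) + (-3)^2*Var(Y)
= 9*6 + 9*6 = 108

108


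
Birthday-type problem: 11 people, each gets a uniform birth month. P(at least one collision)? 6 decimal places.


P(all different) = prod((12-i)/12 for i=0..10) = 0.000645
P(at least one match) = 1 - 0.000645 = 0.999355

0.999355


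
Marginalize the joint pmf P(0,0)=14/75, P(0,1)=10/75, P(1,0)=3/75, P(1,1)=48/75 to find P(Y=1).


P(Y=1) = P(0,1)+P(1,1) = 10/75 + 48/75 = 58/75

58/75


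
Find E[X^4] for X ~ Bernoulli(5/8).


For Bernoulli: X in {0,1}
E[X^4] = 0^4*(1-5/8) + 1^4*5/8 = 5/8

5/8


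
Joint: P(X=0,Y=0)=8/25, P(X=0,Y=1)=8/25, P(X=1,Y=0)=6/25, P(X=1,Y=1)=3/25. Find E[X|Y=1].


P(Y=1) = 11/25
E[X|Y=1] = (0*8 + 1*3)/11 = 3/11

3/11


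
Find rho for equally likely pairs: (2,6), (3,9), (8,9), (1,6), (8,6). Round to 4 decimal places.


Cov(X,Y) = 1.3200, Var(X) = 9.0400, Var(Y) = 2.1600
rho = Cov/(sqrt(VarX)*sqrt(VarY)) = 0.2987

0.2987


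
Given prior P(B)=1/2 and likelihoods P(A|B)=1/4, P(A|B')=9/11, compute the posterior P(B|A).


P(A) = P(A|B)P(B) + P(A|B')P(B') = 1/4*1/2 + 9/11*1/2 = 47/88
P(B|A) = P(A|B)P(B)/P(A) = (1/8)/(47/88) = 11/47

11/47


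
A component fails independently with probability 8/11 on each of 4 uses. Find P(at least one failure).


P(at least one) = 1 - P(none)
P(none) = (1 - 8/11)^4 = (3/11)^4 = 81/14641
P(at least one) = 1 - 81/14641 = 14560/14641

14560/14641


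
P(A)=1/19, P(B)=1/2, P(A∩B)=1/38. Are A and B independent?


P(A)*P(B) = 1/19*1/2 = 1/38
P(A∩B) = 1/38, which equals P(A)P(B), so independent

Yes, A and B are independent


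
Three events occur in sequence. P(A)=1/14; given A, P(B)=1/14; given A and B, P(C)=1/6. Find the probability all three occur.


P(A∩B∩C) = P(A) * P(B|A) * P(C|A∩B)
= 1/14 * 1/14 * 1/6
= 1/196 * 1/6 = 1/1176

1/1176


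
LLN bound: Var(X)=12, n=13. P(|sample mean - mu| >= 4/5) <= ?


Var(Xbar) = Var(X)/n = 12/13
Chebyshev: P(|Xbar-mu| >= 4/5) <= Var(Xbar)/(4/5)^2 = (12/13)/(16/25) = 75/52
Bound exceeds 1, so trivial bound: 1

1


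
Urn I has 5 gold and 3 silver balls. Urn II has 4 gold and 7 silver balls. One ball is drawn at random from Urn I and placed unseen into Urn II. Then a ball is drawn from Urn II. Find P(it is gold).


P(transfer gold) = 5/8; P(transfer silver) = 3/8
If gold transferred: Urn II has 5 gold of 12, so P(gold|gold moved) = 5/12
If silver transferred: Urn II has 4 gold of 12, so P(gold|silver moved) = 1/3
By total probability: P(gold) = 5/8*5/12 + 3/8*1/3 = 37/96

37/96


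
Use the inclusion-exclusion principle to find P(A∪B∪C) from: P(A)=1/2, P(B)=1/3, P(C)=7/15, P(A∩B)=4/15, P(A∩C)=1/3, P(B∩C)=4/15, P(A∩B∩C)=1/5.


P(A∪B∪C) = P(A)+P(B)+P(C) - P(AB)-P(AC)-P(BC) + P(ABC)
= 1/2+1/3+7/15 - 4/15-1/3-4/15 + 1/5
= 19/30

19/30


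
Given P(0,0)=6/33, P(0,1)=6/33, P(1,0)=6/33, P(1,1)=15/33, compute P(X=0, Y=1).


Read from table: P(X=0, Y=1) = 6/33 = 2/11

2/11


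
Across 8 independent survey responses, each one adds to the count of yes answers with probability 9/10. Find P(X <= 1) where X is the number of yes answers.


P(X<=1) = P(X=0) + P(X=1)
= 1/100000000 + 9/12500000
= 73/100000000

73/100000000


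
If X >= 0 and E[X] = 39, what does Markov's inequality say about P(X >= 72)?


Markov: P(X >= a) <= E[X]/a
P(X >= 72) <= 39/72 = 13/24

13/24


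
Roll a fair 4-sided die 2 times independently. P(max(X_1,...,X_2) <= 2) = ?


P(max <= 2) = P(all X_i <= 2) = (P(X_1 <= 2))^2
= (2/4)^2 = (1/2)^2 = 1/4

1/4


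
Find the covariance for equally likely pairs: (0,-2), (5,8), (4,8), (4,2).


E[X]=13/4, E[Y]=4, E[XY]=20
Cov(X,Y) = E[XY] - E[X]E[Y] = 20 - 13/4*4 = 7

7


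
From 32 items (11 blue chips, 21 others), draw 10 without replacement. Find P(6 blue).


P(X=6) = C(11,6)*C(21,4) / C(32,10)
= 462*5985 / 64512240
= 2765070/64512240 = 92169/2150408

92169/2150408


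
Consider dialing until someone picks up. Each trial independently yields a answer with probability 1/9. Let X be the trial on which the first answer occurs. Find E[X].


For geometric (trials until first success), E[X] = 1/p = 1/(1/9) = 9

9


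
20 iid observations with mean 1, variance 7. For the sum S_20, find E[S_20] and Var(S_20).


E[S_n] = n*mu = 20*1 = 20
Var(S_n) = n*sigma^2 = 20*7 = 140

E[S_20]=20, Var(S_20)=140


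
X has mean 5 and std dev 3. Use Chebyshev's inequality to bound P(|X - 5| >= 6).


k = 6/3 = 2
Chebyshev: P(|X-mu| >= k*sigma) <= 1/k^2 = 1/2^2 = 1/4

1/4


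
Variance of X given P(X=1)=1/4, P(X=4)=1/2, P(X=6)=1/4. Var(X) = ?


E[X] = 15/4, E[X^2] = 69/4
Var(X) = E[X^2] - (E[X])^2 = 69/4 - (15/4)^2 = 51/16

51/16


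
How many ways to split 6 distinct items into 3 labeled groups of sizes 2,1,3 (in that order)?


6! = 720
Denominator: 2!=2 * 1!=1 * 3!=6
Coefficient = 720 / 12 = 60

60


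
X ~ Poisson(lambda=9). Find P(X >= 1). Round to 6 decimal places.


P(X>=1) = 1 - P(X<=0) = 1 - (e^(-9)*9^0/0!)
≈ 1 - 0.0001234098 = 0.9998765902
≈ 0.999877

0.999877


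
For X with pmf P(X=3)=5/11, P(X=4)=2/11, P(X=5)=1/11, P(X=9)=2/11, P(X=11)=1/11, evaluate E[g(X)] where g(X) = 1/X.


E[1/X] = sum(g(x)*P(x))
= 1/3*5/11 + 1/4*2/11 + 1/5*1/11 + 1/9*2/11 + 1/11*1/11
= 2653/10890

2653/10890


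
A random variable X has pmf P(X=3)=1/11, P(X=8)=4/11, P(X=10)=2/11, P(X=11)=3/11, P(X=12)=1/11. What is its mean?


E[X] = sum(x * P(x))
= 3*1/11 + 8*4/11 + 10*2/11 + 11*3/11 + 12*1/11
= 100/11

100/11


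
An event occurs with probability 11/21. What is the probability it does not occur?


P(A') = 1 - P(A) = 1 - 11/21 = 10/21

10/21


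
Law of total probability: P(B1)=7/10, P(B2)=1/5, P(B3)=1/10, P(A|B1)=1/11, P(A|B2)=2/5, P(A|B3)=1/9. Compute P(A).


P(A) = P(A|B1)P(B1) + P(A|B2)P(B2) + P(A|B3)P(B3)
= 1/11*7/10 + 2/5*1/5 + 1/9*1/10
= 7/110 + 2/25 + 1/90 = 383/2475

383/2475


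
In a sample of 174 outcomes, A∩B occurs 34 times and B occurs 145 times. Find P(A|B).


P(A|B) = P(A∩B)/P(B) = (34/174)/(145/174) = 34/145

34/145


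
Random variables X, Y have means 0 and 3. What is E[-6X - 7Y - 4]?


E[-6X - 7Y - 4] = -6*E[X] - 7*E[Y] - 4
= (-6)*(0) + (-7)*(3) + (-4)
= 0 - 21 - 4 = -25

-25


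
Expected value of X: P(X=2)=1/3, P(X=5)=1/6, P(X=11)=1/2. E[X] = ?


E[X] = sum(x * P(x))
= 2*1/3 + 5*1/6 + 11*1/2
= 7

7


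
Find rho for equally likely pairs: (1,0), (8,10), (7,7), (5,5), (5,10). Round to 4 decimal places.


Cov(X,Y) = 7.5200, Var(X) = 5.7600, Var(Y) = 13.8400
rho = Cov/(sqrt(VarX)*sqrt(VarY)) = 0.8422

0.8422


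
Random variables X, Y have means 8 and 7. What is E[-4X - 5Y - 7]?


E[-4X - 5Y - 7] = -4*E[X] - 5*E[Y] - 7
= (-4)*(8) + (-5)*(7) + (-7)
= -32 - 35 - 7 = -74

-74


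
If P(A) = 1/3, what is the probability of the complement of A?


P(A') = 1 - P(A) = 1 - 1/3 = 2/3

2/3


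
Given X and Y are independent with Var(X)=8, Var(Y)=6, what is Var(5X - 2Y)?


Independence => Cov(X,Y)=0
Var(5X - 2Y) = 5^2*Var(X) + (-2)^2*Var(Y)
= 25*8 + 4*6 = 224

224


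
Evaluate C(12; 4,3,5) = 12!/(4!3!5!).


12! = 479001600
Denominator: 4!=24 * 3!=6 * 5!=120
Coefficient = 479001600 / 17280 = 27720

27720


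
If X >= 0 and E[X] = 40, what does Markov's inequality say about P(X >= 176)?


Markov: P(X >= a) <= E[X]/a
P(X >= 176) <= 40/176 = 5/22

5/22


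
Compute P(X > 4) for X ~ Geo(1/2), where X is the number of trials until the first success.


P(X > 4) = P(first 4 trials all fail) = (1-p)^4 = (1/2)^4 = 1/16

1/16


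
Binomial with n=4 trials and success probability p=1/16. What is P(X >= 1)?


P(X>=1) = P(X=1) + P(X=2) + P(X=3) + P(X=4)
= 3375/16384 + 675/32768 + 15/16384 + 1/65536
= 14911/65536

14911/65536


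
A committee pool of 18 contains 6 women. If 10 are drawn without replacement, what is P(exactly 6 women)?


P(X=6) = C(6,6)*C(12,4) / C(18,10)
= 1*495 / 43758
= 495/43758 = 5/442

5/442


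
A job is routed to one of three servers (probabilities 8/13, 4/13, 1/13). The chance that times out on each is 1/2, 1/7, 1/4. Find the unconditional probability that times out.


P(A) = P(A|B1)P(B1) + P(A|B2)P(B2) + P(A|B3)P(B3)
= 1/2*8/13 + 1/7*4/13 + 1/4*1/13
= 4/13 + 4/91 + 1/52 = 135/364

135/364


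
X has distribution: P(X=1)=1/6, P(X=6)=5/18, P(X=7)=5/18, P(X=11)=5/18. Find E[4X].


E[4X] = sum(g(x)*P(x))
= 4*1/6 + 24*5/18 + 28*5/18 + 44*5/18
= 82/3

82/3


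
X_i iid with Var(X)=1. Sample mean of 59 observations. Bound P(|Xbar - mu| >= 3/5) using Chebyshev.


Var(Xbar) = Var(X)/n = 1/59
Chebyshev: P(|Xbar-mu| >= 3/5) <= Var(Xbar)/(3/5)^2 = (1/59)/(9/25) = 25/531

25/531


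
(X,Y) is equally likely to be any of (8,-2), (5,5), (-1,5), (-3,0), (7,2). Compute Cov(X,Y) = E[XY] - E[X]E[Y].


E[X]=16/5, E[Y]=2, E[XY]=18/5
Cov(X,Y) = E[XY] - E[X]E[Y] = 18/5 - 16/5*2 = -14/5

-14/5


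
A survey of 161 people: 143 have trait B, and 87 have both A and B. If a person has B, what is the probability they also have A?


P(A|B) = P(A∩B)/P(B) = (87/161)/(143/161) = 87/143

87/143


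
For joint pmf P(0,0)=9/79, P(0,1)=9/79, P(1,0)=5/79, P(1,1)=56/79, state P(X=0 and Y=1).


Read from table: P(X=0, Y=1) = 9/79

9/79


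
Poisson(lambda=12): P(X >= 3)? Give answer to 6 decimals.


P(X>=3) = 1 - P(X<=2) = 1 - (e^(-12)*12^0/0! + e^(-12)*12^1/1! + e^(-12)*12^2/2!)
≈ 1 - (0.0000061442 + 0.0000737305 + 0.0004423833)
= 1 - 0.0005222580 = 0.9994777420
≈ 0.999478

0.999478


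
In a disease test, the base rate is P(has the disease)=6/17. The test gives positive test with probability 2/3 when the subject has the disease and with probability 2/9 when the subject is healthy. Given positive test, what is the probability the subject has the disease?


P(A) = P(A|B)P(B) + P(A|B')P(B') = 2/3*6/17 + 2/9*11/17 = 58/153
P(B|A) = P(A|B)P(B)/P(A) = (4/17)/(58/153) = 18/29

18/29


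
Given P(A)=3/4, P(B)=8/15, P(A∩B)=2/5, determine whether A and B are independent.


P(A)*P(B) = 3/4*8/15 = 2/5
P(A∩B) = 2/5, which equals P(A)P(B), so independent

Yes, A and B are independent


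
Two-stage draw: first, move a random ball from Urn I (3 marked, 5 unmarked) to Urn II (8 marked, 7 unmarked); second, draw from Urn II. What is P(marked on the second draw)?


P(transfer marked) = 3/8; P(transfer unmarked) = 5/8
If marked transferred: Urn II has 9 marked of 16, so P(marked|marked moved) = 9/16
If unmarked transferred: Urn II has 8 marked of 16, so P(marked|unmarked moved) = 1/2
By total probability: P(marked) = 3/8*9/16 + 5/8*1/2 = 67/128

67/128


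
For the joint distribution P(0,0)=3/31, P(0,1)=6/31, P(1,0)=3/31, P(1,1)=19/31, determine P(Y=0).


P(Y=0) = P(0,0)+P(1,0) = 3/31 + 3/31 = 6/31

6/31


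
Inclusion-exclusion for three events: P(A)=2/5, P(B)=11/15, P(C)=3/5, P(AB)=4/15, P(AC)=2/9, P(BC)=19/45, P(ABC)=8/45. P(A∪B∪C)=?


P(A∪B∪C) = P(A)+P(B)+P(C) - P(AB)-P(AC)-P(BC) + P(ABC)
= 2/5+11/15+3/5 - 4/15-2/9-19/45 + 8/45
= 1

1


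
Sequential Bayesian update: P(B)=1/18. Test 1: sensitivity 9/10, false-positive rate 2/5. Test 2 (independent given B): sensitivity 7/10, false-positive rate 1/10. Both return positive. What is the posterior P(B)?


After test 1: P(+) = 9/10*1/18 + 2/5*17/18 = 77/180
P(B|+) = (1/20)/(77/180) = 9/77
After test 2 (use post1 as new prior): P(+) = 7/10*9/77 + 1/10*68/77 = 131/770
P(B|+,+) = (9/110)/(131/770) = 63/131

63/131


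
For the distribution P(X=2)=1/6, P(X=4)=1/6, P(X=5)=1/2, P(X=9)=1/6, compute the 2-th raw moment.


E[X^2] = sum(x^2 * P(x))
= 4*1/6 + 16*1/6 + 25*1/2 + 81*1/6
= 88/3

88/3


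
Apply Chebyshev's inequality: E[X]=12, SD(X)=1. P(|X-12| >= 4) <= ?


k = 4/1 = 4
Chebyshev: P(|X-mu| >= k*sigma) <= 1/k^2 = 1/4^2 = 1/16

1/16


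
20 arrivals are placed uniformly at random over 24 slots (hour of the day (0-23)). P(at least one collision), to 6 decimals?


P(all different) = prod((24-i)/24 for i=0..19) = 0.000006
P(at least one match) = 1 - 0.000006 = 0.999994

0.999994


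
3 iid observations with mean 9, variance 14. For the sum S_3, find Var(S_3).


By independence, Var(S_n) = n*Var(X_1) = 3*14 = 42

42


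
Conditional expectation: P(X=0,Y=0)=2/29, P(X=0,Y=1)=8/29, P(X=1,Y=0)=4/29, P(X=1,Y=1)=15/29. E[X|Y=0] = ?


P(Y=0) = 6/29
E[X|Y=0] = (0*2 + 1*4)/6 = 4/6 = 2/3

2/3


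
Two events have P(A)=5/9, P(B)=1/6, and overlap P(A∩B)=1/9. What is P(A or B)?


P(A∪B) = P(A) + P(B) - P(A∩B)
= 5/9 + 1/6 - 1/9 = 11/18

11/18


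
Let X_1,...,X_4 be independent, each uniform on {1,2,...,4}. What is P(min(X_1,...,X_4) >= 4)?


P(min >= 4) = P(all X_i >= 4) = (P(X_1 >= 4))^4
= (1/4)^4 = 1/256

1/256


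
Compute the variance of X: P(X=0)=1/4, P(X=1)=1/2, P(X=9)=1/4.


E[X] = 11/4, E[X^2] = 83/4
Var(X) = E[X^2] - (E[X])^2 = 83/4 - (11/4)^2 = 211/16

211/16


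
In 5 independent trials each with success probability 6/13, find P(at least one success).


P(at least one) = 1 - P(none)
P(none) = (1 - 6/13)^5 = (7/13)^5 = 16807/371293
P(at least one) = 1 - 16807/371293 = 354486/371293

354486/371293


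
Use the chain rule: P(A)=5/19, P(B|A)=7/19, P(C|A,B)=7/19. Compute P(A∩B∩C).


P(A∩B∩C) = P(A) * P(B|A) * P(C|A∩B)
= 5/19 * 7/19 * 7/19
= 35/361 * 7/19 = 245/6859

245/6859


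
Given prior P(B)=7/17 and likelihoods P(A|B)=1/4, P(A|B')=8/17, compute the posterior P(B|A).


P(A) = P(A|B)P(B) + P(A|B')P(B') = 1/4*7/17 + 8/17*10/17 = 439/1156
P(B|A) = P(A|B)P(B)/P(A) = (7/68)/(439/1156) = 119/439

119/439


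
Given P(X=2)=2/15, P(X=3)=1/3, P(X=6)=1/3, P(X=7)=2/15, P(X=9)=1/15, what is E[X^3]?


E[X^3] = sum(g(x)*P(x))
= 8*2/15 + 27*1/3 + 216*1/3 + 343*2/15 + 729*1/15
= 882/5

882/5


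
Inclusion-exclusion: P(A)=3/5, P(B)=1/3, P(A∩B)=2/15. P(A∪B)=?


P(A∪B) = P(A) + P(B) - P(A∩B)
= 3/5 + 1/3 - 2/15 = 4/5

4/5


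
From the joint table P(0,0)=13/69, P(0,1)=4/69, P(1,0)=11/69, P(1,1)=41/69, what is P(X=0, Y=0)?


Read from table: P(X=0, Y=0) = 13/69

13/69


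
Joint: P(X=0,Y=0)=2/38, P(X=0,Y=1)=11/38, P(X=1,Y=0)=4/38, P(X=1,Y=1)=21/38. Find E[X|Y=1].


P(Y=1) = 32/38
E[X|Y=1] = (0*11 + 1*21)/32 = 21/32

21/32


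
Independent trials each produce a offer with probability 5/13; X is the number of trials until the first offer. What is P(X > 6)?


P(X > 6) = P(first 6 trials all fail) = (1-p)^6 = (8/13)^6 = 262144/4826809

262144/4826809


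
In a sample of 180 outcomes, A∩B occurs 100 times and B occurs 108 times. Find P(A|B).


P(A|B) = P(A∩B)/P(B) = (100/180)/(108/180) = 100/108 = 25/27

25/27


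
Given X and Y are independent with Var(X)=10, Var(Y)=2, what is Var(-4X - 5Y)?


Independence => Cov(X,Y)=0
Var(-4X - 5Y) = (-4)^2*Var(X) + (-5)^2*Var(Y)
= 16*10 + 25*2 = 210

210


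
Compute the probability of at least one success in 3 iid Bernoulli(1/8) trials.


P(at least one) = 1 - P(none)
P(none) = (1 - 1/8)^3 = (7/8)^3 = 343/512
P(at least one) = 1 - 343/512 = 169/512

169/512


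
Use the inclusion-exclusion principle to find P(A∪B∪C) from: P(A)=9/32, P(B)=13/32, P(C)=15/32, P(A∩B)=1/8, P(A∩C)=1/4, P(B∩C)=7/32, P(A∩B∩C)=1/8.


P(A∪B∪C) = P(A)+P(B)+P(C) - P(AB)-P(AC)-P(BC) + P(ABC)
= 9/32+13/32+15/32 - 1/8-1/4-7/32 + 1/8
= 11/16

11/16


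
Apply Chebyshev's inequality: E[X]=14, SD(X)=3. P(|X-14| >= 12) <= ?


k = 12/3 = 4
Chebyshev: P(|X-mu| >= k*sigma) <= 1/k^2 = 1/4^2 = 1/16

1/16


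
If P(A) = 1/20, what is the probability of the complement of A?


P(A') = 1 - P(A) = 1 - 1/20 = 19/20

19/20


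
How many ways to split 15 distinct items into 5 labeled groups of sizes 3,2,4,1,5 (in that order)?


15! = 1307674368000
Denominator: 3!=6 * 2!=2 * 4!=24 * 1!=1 * 5!=120
Coefficient = 1307674368000 / 34560 = 37837800

37837800


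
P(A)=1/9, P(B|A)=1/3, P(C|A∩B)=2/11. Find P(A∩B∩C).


P(A∩B∩C) = P(A) * P(B|A) * P(C|A∩B)
= 1/9 * 1/3 * 2/11
= 1/27 * 2/11 = 2/297

2/297


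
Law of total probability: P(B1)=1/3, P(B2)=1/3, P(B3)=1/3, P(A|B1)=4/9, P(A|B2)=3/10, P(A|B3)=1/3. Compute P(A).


P(A) = P(A|B1)P(B1) + P(A|B2)P(B2) + P(A|B3)P(B3)
= 4/9*1/3 + 3/10*1/3 + 1/3*1/3
= 4/27 + 1/10 + 1/9 = 97/270

97/270


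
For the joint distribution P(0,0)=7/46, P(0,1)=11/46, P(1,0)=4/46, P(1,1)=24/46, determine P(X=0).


P(X=0) = P(0,0)+P(0,1) = 7/46 + 11/46 = 18/46 = 9/23

9/23


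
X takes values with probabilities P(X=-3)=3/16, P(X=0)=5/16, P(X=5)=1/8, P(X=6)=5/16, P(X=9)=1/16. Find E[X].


E[X] = sum(x * P(x))
= -3*3/16 + 0*5/16 + 5*1/8 + 6*5/16 + 9*1/16
= 5/2

5/2


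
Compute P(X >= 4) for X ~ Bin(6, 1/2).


P(X>=4) = P(X=4) + P(X=5) + P(X=6)
= 15/64 + 3/32 + 1/64
= 11/32

11/32


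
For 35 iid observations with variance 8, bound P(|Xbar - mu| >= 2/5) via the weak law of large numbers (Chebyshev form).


Var(Xbar) = Var(X)/n = 8/35
Chebyshev: P(|Xbar-mu| >= 2/5) <= Var(Xbar)/(2/5)^2 = (8/35)/(4/25) = 10/7
Bound exceeds 1, so trivial bound: 1

1


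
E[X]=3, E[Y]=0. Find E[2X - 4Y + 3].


E[2X - 4Y + 3] = 2*E[X] - 4*E[Y] + 3
= (2)*(3) + (-4)*(0) + (3)
= 6 + 0 + 3 = 9

9


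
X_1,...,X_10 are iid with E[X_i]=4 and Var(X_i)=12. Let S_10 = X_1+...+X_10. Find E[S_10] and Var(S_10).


E[S_n] = n*mu = 10*4 = 40
Var(S_n) = n*sigma^2 = 10*12 = 120

E[S_10]=40, Var(S_10)=120


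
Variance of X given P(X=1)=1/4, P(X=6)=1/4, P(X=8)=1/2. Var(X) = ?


E[X] = 23/4, E[X^2] = 165/4
Var(X) = E[X^2] - (E[X])^2 = 165/4 - (23/4)^2 = 131/16

131/16


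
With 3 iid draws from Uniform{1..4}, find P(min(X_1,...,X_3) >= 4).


P(min >= 4) = P(all X_i >= 4) = (P(X_1 >= 4))^3
= (1/4)^3 = 1/64

1/64


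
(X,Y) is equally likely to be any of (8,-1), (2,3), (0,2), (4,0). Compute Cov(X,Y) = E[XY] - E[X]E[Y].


E[X]=7/2, E[Y]=1, E[XY]=-1/2
Cov(X,Y) = E[XY] - E[X]E[Y] = -1/2 - 7/2*1 = -4

-4


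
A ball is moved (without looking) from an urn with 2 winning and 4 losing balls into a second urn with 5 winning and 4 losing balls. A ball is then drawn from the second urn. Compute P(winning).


P(transfer winning) = 2/6 = 1/3; P(transfer losing) = 2/3
If winning transferred: Urn II has 6 winning of 10, so P(winning|winning moved) = 3/5
If losing transferred: Urn II has 5 winning of 10, so P(winning|losing moved) = 1/2
By total probability: P(winning) = 1/3*3/5 + 2/3*1/2 = 8/15

8/15


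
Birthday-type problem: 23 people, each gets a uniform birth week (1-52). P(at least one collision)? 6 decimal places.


P(all different) = prod((52-i)/52 for i=0..22) = 0.003105
P(at least one match) = 1 - 0.003105 = 0.996895

0.996895


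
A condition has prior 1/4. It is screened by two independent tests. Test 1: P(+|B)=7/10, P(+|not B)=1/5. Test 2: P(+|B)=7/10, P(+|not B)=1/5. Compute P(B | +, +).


After test 1: P(+) = 7/10*1/4 + 1/5*3/4 = 13/40
P(B|+) = (7/40)/(13/40) = 7/13
After test 2 (use post1 as new prior): P(+) = 7/10*7/13 + 1/5*6/13 = 61/130
P(B|+,+) = (49/130)/(61/130) = 49/61

49/61


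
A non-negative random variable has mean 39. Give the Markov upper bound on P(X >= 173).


Markov: P(X >= a) <= E[X]/a
P(X >= 173) <= 39/173

39/173


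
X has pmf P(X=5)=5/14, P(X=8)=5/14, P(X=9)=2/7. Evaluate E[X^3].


E[X^3] = sum(x^3 * P(x))
= 125*5/14 + 512*5/14 + 729*2/7
= 6101/14

6101/14


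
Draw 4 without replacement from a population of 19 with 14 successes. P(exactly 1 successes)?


P(X=1) = C(14,1)*C(5,3) / C(19,4)
= 14*10 / 3876
= 140/3876 = 35/969

35/969


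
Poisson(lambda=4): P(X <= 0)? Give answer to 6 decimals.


P(X<=0) = e^(-4)*4^0/0!
≈ 0.0183156389
≈ 0.018316

0.018316
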